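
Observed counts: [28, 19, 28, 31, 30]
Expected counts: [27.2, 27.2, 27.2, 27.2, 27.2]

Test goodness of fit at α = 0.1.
Chi-square goodness of fit test:
H₀: observed counts match expected distribution
H₁: observed counts differ from expected distribution
df = k - 1 = 4
χ² = Σ(O - E)²/E
   = (28 - 27.2)²/27.2 + (19 - 27.2)²/27.2 + (28 - 27.2)²/27.2 + (31 - 27.2)²/27.2 + (30 - 27.2)²/27.2
   = 0.024 + 2.472 + 0.024 + 0.531 + 0.288
   = 3.34
p-value = 0.5029

Since p-value > α = 0.1, we fail to reject H₀.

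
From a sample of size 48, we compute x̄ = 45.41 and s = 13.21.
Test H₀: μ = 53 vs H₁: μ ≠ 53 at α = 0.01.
One-sample t-test:
H₀: μ = 53
H₁: μ ≠ 53
df = n - 1 = 47
t = (x̄ - μ₀) / (s/√n) = (45.41 - 53) / (13.21/√48) = -3.981
p-value = 0.0002

Since p-value < α = 0.01, we reject H₀.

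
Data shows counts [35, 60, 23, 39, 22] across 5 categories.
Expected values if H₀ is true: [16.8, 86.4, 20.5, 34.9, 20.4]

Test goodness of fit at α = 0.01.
Chi-square goodness of fit test:
H₀: observed counts match expected distribution
H₁: observed counts differ from expected distribution
df = k - 1 = 4
χ² = Σ(O - E)²/E
   = (35 - 16.8)²/16.8 + (60 - 86.4)²/86.4 + (23 - 20.5)²/20.5 + (39 - 34.9)²/34.9 + (22 - 20.4)²/20.4
   = 19.717 + 8.067 + 0.305 + 0.482 + 0.125
   = 28.70
p-value < 0.0001

Since p-value < α = 0.01, we reject H₀.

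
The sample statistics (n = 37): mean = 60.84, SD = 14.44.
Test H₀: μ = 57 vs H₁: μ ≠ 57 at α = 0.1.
One-sample t-test:
H₀: μ = 57
H₁: μ ≠ 57
df = n - 1 = 36
t = (x̄ - μ₀) / (s/√n) = (60.84 - 57) / (14.44/√37) = 1.618
p-value = 0.1145

Since p-value > α = 0.1, we fail to reject H₀.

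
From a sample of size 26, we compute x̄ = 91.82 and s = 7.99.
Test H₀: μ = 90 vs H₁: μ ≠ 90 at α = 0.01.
One-sample t-test:
H₀: μ = 90
H₁: μ ≠ 90
df = n - 1 = 25
t = (x̄ - μ₀) / (s/√n) = (91.82 - 90) / (7.99/√26) = 1.161
p-value = 0.2564

Since p-value > α = 0.01, we fail to reject H₀.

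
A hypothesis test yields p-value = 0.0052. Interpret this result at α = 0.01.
Since p = 0.0052 < α = 0.01, reject H₀.
There is sufficient evidence to reject the null hypothesis; the result is statistically significant at the 0.01 level.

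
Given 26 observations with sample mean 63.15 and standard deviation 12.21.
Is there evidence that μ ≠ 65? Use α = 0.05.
One-sample t-test:
H₀: μ = 65
H₁: μ ≠ 65
df = n - 1 = 25
t = (x̄ - μ₀) / (s/√n) = (63.15 - 65) / (12.21/√26) = -0.773
p-value = 0.4470

Since p-value > α = 0.05, we fail to reject H₀.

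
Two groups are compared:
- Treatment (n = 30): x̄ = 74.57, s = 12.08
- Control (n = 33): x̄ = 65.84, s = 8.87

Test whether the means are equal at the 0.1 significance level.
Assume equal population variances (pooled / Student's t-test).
Student's two-sample t-test (equal variances):
H₀: μ₁ = μ₂
H₁: μ₁ ≠ μ₂
df = n₁ + n₂ - 2 = 61
Pooled variance s_p² = [(n₁-1)s₁² + (n₂-1)s₂²] / (n₁ + n₂ - 2) = [(29)(12.08²) + (32)(8.87²)] / 61 = 110.6480
SE = √(s_p²(1/n₁ + 1/n₂)) = √(110.6480 × (1/30 + 1/33)) = 2.6535
t = (x̄₁ - x̄₂) / SE = (74.57 - 65.84) / 2.6535 = 8.73 / 2.6535 = 3.290
p-value = 0.0017

Since p-value < α = 0.1, we reject H₀.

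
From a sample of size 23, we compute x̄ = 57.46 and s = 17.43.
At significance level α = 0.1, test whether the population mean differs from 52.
One-sample t-test:
H₀: μ = 52
H₁: μ ≠ 52
df = n - 1 = 22
t = (x̄ - μ₀) / (s/√n) = (57.46 - 52) / (17.43/√23) = 1.502
p-value = 0.1472

Since p-value > α = 0.1, we fail to reject H₀.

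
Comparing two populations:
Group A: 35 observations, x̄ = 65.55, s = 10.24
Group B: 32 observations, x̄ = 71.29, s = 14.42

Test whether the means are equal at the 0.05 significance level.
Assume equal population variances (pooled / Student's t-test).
Student's two-sample t-test (equal variances):
H₀: μ₁ = μ₂
H₁: μ₁ ≠ μ₂
df = n₁ + n₂ - 2 = 65
Pooled variance s_p² = [(n₁-1)s₁² + (n₂-1)s₂²] / (n₁ + n₂ - 2) = [(34)(10.24²) + (31)(14.42²)] / 65 = 154.0183
SE = √(s_p²(1/n₁ + 1/n₂)) = √(154.0183 × (1/35 + 1/32)) = 3.0354
t = (x̄₁ - x̄₂) / SE = (65.55 - 71.29) / 3.0354 = -5.74 / 3.0354 = -1.891
p-value = 0.0631

Since p-value > α = 0.05, we fail to reject H₀.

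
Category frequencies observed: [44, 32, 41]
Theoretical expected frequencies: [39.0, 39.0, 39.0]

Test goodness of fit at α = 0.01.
Chi-square goodness of fit test:
H₀: observed counts match expected distribution
H₁: observed counts differ from expected distribution
df = k - 1 = 2
χ² = Σ(O - E)²/E
   = (44 - 39.0)²/39.0 + (32 - 39.0)²/39.0 + (41 - 39.0)²/39.0
   = 0.641 + 1.256 + 0.103
   = 2.00
p-value = 0.3679

Since p-value > α = 0.01, we fail to reject H₀.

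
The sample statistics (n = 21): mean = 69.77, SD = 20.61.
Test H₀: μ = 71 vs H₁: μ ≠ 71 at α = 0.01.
One-sample t-test:
H₀: μ = 71
H₁: μ ≠ 71
df = n - 1 = 20
t = (x̄ - μ₀) / (s/√n) = (69.77 - 71) / (20.61/√21) = -0.273
p-value = 0.7873

Since p-value > α = 0.01, we fail to reject H₀.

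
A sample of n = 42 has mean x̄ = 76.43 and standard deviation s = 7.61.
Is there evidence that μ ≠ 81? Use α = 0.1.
One-sample t-test:
H₀: μ = 81
H₁: μ ≠ 81
df = n - 1 = 41
t = (x̄ - μ₀) / (s/√n) = (76.43 - 81) / (7.61/√42) = -3.892
p-value = 0.0004

Since p-value < α = 0.1, we reject H₀.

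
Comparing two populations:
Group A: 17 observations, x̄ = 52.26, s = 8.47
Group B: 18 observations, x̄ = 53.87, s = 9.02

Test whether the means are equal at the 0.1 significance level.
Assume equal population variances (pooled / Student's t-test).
Student's two-sample t-test (equal variances):
H₀: μ₁ = μ₂
H₁: μ₁ ≠ μ₂
df = n₁ + n₂ - 2 = 33
Pooled variance s_p² = [(n₁-1)s₁² + (n₂-1)s₂²] / (n₁ + n₂ - 2) = [(16)(8.47²) + (17)(9.02²)] / 33 = 76.6964
SE = √(s_p²(1/n₁ + 1/n₂)) = √(76.6964 × (1/17 + 1/18)) = 2.9618
t = (x̄₁ - x̄₂) / SE = (52.26 - 53.87) / 2.9618 = -1.61 / 2.9618 = -0.544
p-value = 0.5904

Since p-value > α = 0.1, we fail to reject H₀.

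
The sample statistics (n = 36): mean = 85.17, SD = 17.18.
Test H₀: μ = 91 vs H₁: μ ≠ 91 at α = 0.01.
One-sample t-test:
H₀: μ = 91
H₁: μ ≠ 91
df = n - 1 = 35
t = (x̄ - μ₀) / (s/√n) = (85.17 - 91) / (17.18/√36) = -2.036
p-value = 0.0494

Since p-value > α = 0.01, we fail to reject H₀.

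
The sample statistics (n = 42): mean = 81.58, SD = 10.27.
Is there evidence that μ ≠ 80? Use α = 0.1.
One-sample t-test:
H₀: μ = 80
H₁: μ ≠ 80
df = n - 1 = 41
t = (x̄ - μ₀) / (s/√n) = (81.58 - 80) / (10.27/√42) = 0.997
p-value = 0.3246

Since p-value > α = 0.1, we fail to reject H₀.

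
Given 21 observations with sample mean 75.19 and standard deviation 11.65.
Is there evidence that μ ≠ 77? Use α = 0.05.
One-sample t-test:
H₀: μ = 77
H₁: μ ≠ 77
df = n - 1 = 20
t = (x̄ - μ₀) / (s/√n) = (75.19 - 77) / (11.65/√21) = -0.712
p-value = 0.4847

Since p-value > α = 0.05, we fail to reject H₀.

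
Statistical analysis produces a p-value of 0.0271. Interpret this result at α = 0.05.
Since p = 0.0271 < α = 0.05, reject H₀.
There is sufficient evidence to reject the null hypothesis; the result is statistically significant at the 0.05 level.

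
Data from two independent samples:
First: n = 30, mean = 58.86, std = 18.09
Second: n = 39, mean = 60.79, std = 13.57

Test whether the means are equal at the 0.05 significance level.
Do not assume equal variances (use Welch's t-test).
Welch's two-sample t-test:
H₀: μ₁ = μ₂
H₁: μ₁ ≠ μ₂
s₁²/n₁ = 18.09²/30 = 10.9083,  s₂²/n₂ = 13.57²/39 = 4.7217
SE = √(s₁²/n₁ + s₂²/n₂) = √(10.9083 + 4.7217) = 3.9535
df (Welch-Satterthwaite) = (s₁²/n₁ + s₂²/n₂)² / [(s₁²/n₁)²/(n₁-1) + (s₂²/n₂)²/(n₂-1)] ≈ 52.09
t = (x̄₁ - x̄₂) / SE = (58.86 - 60.79) / 3.9535 = -1.93 / 3.9535 = -0.488
p-value = 0.6275

Since p-value > α = 0.05, we fail to reject H₀.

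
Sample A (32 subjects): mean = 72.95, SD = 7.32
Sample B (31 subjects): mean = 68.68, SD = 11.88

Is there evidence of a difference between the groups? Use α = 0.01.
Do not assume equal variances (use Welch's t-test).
Welch's two-sample t-test:
H₀: μ₁ = μ₂
H₁: μ₁ ≠ μ₂
s₁²/n₁ = 7.32²/32 = 1.6745,  s₂²/n₂ = 11.88²/31 = 4.5527
SE = √(s₁²/n₁ + s₂²/n₂) = √(1.6745 + 4.5527) = 2.4954
df (Welch-Satterthwaite) = (s₁²/n₁ + s₂²/n₂)² / [(s₁²/n₁)²/(n₁-1) + (s₂²/n₂)²/(n₂-1)] ≈ 49.63
t = (x̄₁ - x̄₂) / SE = (72.95 - 68.68) / 2.4954 = 4.27 / 2.4954 = 1.711
p-value = 0.0933

Since p-value > α = 0.01, we fail to reject H₀.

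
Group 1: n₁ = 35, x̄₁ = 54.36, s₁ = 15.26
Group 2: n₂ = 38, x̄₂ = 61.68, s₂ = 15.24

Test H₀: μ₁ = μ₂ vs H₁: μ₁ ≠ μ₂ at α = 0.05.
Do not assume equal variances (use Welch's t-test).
Welch's two-sample t-test:
H₀: μ₁ = μ₂
H₁: μ₁ ≠ μ₂
s₁²/n₁ = 15.26²/35 = 6.6534,  s₂²/n₂ = 15.24²/38 = 6.1120
SE = √(s₁²/n₁ + s₂²/n₂) = √(6.6534 + 6.1120) = 3.5729
df (Welch-Satterthwaite) = (s₁²/n₁ + s₂²/n₂)² / [(s₁²/n₁)²/(n₁-1) + (s₂²/n₂)²/(n₂-1)] ≈ 70.49
t = (x̄₁ - x̄₂) / SE = (54.36 - 61.68) / 3.5729 = -7.32 / 3.5729 = -2.049
p-value = 0.0442

Since p-value < α = 0.05, we reject H₀.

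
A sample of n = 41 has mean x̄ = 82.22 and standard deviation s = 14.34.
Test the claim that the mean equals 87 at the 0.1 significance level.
One-sample t-test:
H₀: μ = 87
H₁: μ ≠ 87
df = n - 1 = 40
t = (x̄ - μ₀) / (s/√n) = (82.22 - 87) / (14.34/√41) = -2.134
p-value = 0.0390

Since p-value < α = 0.1, we reject H₀.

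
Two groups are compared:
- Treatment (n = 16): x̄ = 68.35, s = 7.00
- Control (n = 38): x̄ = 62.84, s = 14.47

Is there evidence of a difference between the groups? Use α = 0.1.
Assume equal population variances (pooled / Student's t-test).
Student's two-sample t-test (equal variances):
H₀: μ₁ = μ₂
H₁: μ₁ ≠ μ₂
df = n₁ + n₂ - 2 = 52
Pooled variance s_p² = [(n₁-1)s₁² + (n₂-1)s₂²] / (n₁ + n₂ - 2) = [(15)(7.00²) + (37)(14.47²)] / 52 = 163.1172
SE = √(s_p²(1/n₁ + 1/n₂)) = √(163.1172 × (1/16 + 1/38)) = 3.8062
t = (x̄₁ - x̄₂) / SE = (68.35 - 62.84) / 3.8062 = 5.51 / 3.8062 = 1.448
p-value = 0.1537

Since p-value > α = 0.1, we fail to reject H₀.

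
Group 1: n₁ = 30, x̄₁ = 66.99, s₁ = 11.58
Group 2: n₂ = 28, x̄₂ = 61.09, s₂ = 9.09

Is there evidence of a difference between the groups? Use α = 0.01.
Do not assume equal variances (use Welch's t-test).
Welch's two-sample t-test:
H₀: μ₁ = μ₂
H₁: μ₁ ≠ μ₂
s₁²/n₁ = 11.58²/30 = 4.4699,  s₂²/n₂ = 9.09²/28 = 2.9510
SE = √(s₁²/n₁ + s₂²/n₂) = √(4.4699 + 2.9510) = 2.7241
df (Welch-Satterthwaite) = (s₁²/n₁ + s₂²/n₂)² / [(s₁²/n₁)²/(n₁-1) + (s₂²/n₂)²/(n₂-1)] ≈ 54.44
t = (x̄₁ - x̄₂) / SE = (66.99 - 61.09) / 2.7241 = 5.90 / 2.7241 = 2.166
p-value = 0.0347

Since p-value > α = 0.01, we fail to reject H₀.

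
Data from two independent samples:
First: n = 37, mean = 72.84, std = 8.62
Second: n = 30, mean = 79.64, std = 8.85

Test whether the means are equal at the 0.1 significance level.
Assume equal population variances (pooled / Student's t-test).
Student's two-sample t-test (equal variances):
H₀: μ₁ = μ₂
H₁: μ₁ ≠ μ₂
df = n₁ + n₂ - 2 = 65
Pooled variance s_p² = [(n₁-1)s₁² + (n₂-1)s₂²] / (n₁ + n₂ - 2) = [(36)(8.62²) + (29)(8.85²)] / 65 = 76.0971
SE = √(s_p²(1/n₁ + 1/n₂)) = √(76.0971 × (1/37 + 1/30)) = 2.1432
t = (x̄₁ - x̄₂) / SE = (72.84 - 79.64) / 2.1432 = -6.80 / 2.1432 = -3.173
p-value = 0.0023

Since p-value < α = 0.1, we reject H₀.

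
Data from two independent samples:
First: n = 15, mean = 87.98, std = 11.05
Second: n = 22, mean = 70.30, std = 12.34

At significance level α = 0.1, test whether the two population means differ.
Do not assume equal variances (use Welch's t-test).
Welch's two-sample t-test:
H₀: μ₁ = μ₂
H₁: μ₁ ≠ μ₂
s₁²/n₁ = 11.05²/15 = 8.1402,  s₂²/n₂ = 12.34²/22 = 6.9216
SE = √(s₁²/n₁ + s₂²/n₂) = √(8.1402 + 6.9216) = 3.8810
df (Welch-Satterthwaite) = (s₁²/n₁ + s₂²/n₂)² / [(s₁²/n₁)²/(n₁-1) + (s₂²/n₂)²/(n₂-1)] ≈ 32.34
t = (x̄₁ - x̄₂) / SE = (87.98 - 70.30) / 3.8810 = 17.68 / 3.8810 = 4.556
p-value = 0.0001

Since p-value < α = 0.1, we reject H₀.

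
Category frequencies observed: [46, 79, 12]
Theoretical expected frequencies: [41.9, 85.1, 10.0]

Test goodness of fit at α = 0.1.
Chi-square goodness of fit test:
H₀: observed counts match expected distribution
H₁: observed counts differ from expected distribution
df = k - 1 = 2
χ² = Σ(O - E)²/E
   = (46 - 41.9)²/41.9 + (79 - 85.1)²/85.1 + (12 - 10.0)²/10.0
   = 0.401 + 0.437 + 0.400
   = 1.24
p-value = 0.5384

Since p-value > α = 0.1, we fail to reject H₀.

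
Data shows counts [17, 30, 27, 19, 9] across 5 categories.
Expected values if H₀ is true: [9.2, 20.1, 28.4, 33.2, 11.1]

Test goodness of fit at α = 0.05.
Chi-square goodness of fit test:
H₀: observed counts match expected distribution
H₁: observed counts differ from expected distribution
df = k - 1 = 4
χ² = Σ(O - E)²/E
   = (17 - 9.2)²/9.2 + (30 - 20.1)²/20.1 + (27 - 28.4)²/28.4 + (19 - 33.2)²/33.2 + (9 - 11.1)²/11.1
   = 6.613 + 4.876 + 0.069 + 6.073 + 0.397
   = 18.03
p-value = 0.0012

Since p-value < α = 0.05, we reject H₀.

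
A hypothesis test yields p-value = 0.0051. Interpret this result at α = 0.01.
Since p = 0.0051 < α = 0.01, reject H₀.
There is sufficient evidence to reject the null hypothesis; the result is statistically significant at the 0.01 level.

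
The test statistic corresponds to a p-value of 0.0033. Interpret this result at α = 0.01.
Since p = 0.0033 < α = 0.01, reject H₀.
There is sufficient evidence to reject the null hypothesis; the result is statistically significant at the 0.01 level.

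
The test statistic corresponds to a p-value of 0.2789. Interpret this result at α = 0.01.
Since p = 0.2789 > α = 0.01, fail to reject H₀.
There is insufficient evidence to reject the null hypothesis; the result is not statistically significant at the 0.01 level.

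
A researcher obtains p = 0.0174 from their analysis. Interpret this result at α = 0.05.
Since p = 0.0174 < α = 0.05, reject H₀.
There is sufficient evidence to reject the null hypothesis; the result is statistically significant at the 0.05 level.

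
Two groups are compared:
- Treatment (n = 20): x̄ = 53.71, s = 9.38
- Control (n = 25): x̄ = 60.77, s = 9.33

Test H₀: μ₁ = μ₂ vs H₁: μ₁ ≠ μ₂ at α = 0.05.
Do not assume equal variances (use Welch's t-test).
Welch's two-sample t-test:
H₀: μ₁ = μ₂
H₁: μ₁ ≠ μ₂
s₁²/n₁ = 9.38²/20 = 4.3992,  s₂²/n₂ = 9.33²/25 = 3.4820
SE = √(s₁²/n₁ + s₂²/n₂) = √(4.3992 + 3.4820) = 2.8073
df (Welch-Satterthwaite) = (s₁²/n₁ + s₂²/n₂)² / [(s₁²/n₁)²/(n₁-1) + (s₂²/n₂)²/(n₂-1)] ≈ 40.76
t = (x̄₁ - x̄₂) / SE = (53.71 - 60.77) / 2.8073 = -7.06 / 2.8073 = -2.515
p-value = 0.0159

Since p-value < α = 0.05, we reject H₀.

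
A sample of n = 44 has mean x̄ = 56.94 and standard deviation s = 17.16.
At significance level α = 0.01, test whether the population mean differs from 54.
One-sample t-test:
H₀: μ = 54
H₁: μ ≠ 54
df = n - 1 = 43
t = (x̄ - μ₀) / (s/√n) = (56.94 - 54) / (17.16/√44) = 1.136
p-value = 0.2621

Since p-value > α = 0.01, we fail to reject H₀.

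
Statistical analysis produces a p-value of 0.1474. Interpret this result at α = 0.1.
Since p = 0.1474 > α = 0.1, fail to reject H₀.
There is insufficient evidence to reject the null hypothesis; the result is not statistically significant at the 0.1 level.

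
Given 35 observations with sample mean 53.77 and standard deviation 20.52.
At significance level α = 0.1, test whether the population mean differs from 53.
One-sample t-test:
H₀: μ = 53
H₁: μ ≠ 53
df = n - 1 = 34
t = (x̄ - μ₀) / (s/√n) = (53.77 - 53) / (20.52/√35) = 0.222
p-value = 0.8256

Since p-value > α = 0.1, we fail to reject H₀.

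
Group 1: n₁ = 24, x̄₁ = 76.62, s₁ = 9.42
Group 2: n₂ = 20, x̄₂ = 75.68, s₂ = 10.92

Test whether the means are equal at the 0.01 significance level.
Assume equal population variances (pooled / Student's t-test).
Student's two-sample t-test (equal variances):
H₀: μ₁ = μ₂
H₁: μ₁ ≠ μ₂
df = n₁ + n₂ - 2 = 42
Pooled variance s_p² = [(n₁-1)s₁² + (n₂-1)s₂²] / (n₁ + n₂ - 2) = [(23)(9.42²) + (19)(10.92²)] / 42 = 102.5385
SE = √(s_p²(1/n₁ + 1/n₂)) = √(102.5385 × (1/24 + 1/20)) = 3.0658
t = (x̄₁ - x̄₂) / SE = (76.62 - 75.68) / 3.0658 = 0.94 / 3.0658 = 0.307
p-value = 0.7607

Since p-value > α = 0.01, we fail to reject H₀.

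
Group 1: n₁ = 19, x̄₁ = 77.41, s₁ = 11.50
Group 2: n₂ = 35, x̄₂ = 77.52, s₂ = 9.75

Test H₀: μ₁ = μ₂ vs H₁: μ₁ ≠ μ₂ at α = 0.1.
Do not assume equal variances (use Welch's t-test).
Welch's two-sample t-test:
H₀: μ₁ = μ₂
H₁: μ₁ ≠ μ₂
s₁²/n₁ = 11.50²/19 = 6.9605,  s₂²/n₂ = 9.75²/35 = 2.7161
SE = √(s₁²/n₁ + s₂²/n₂) = √(6.9605 + 2.7161) = 3.1107
df (Welch-Satterthwaite) = (s₁²/n₁ + s₂²/n₂)² / [(s₁²/n₁)²/(n₁-1) + (s₂²/n₂)²/(n₂-1)] ≈ 32.19
t = (x̄₁ - x̄₂) / SE = (77.41 - 77.52) / 3.1107 = -0.11 / 3.1107 = -0.035
p-value = 0.9720

Since p-value > α = 0.1, we fail to reject H₀.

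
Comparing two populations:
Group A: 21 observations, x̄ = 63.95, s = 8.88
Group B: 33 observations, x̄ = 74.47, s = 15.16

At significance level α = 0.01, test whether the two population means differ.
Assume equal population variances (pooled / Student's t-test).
Student's two-sample t-test (equal variances):
H₀: μ₁ = μ₂
H₁: μ₁ ≠ μ₂
df = n₁ + n₂ - 2 = 52
Pooled variance s_p² = [(n₁-1)s₁² + (n₂-1)s₂²] / (n₁ + n₂ - 2) = [(20)(8.88²) + (32)(15.16²)] / 52 = 171.7598
SE = √(s_p²(1/n₁ + 1/n₂)) = √(171.7598 × (1/21 + 1/33)) = 3.6584
t = (x̄₁ - x̄₂) / SE = (63.95 - 74.47) / 3.6584 = -10.52 / 3.6584 = -2.876
p-value = 0.0058

Since p-value < α = 0.01, we reject H₀.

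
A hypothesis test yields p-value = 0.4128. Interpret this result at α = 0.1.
Since p = 0.4128 > α = 0.1, fail to reject H₀.
There is insufficient evidence to reject the null hypothesis; the result is not statistically significant at the 0.1 level.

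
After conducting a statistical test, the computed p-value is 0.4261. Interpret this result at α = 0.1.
Since p = 0.4261 > α = 0.1, fail to reject H₀.
There is insufficient evidence to reject the null hypothesis; the result is not statistically significant at the 0.1 level.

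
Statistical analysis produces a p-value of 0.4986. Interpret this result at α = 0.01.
Since p = 0.4986 > α = 0.01, fail to reject H₀.
There is insufficient evidence to reject the null hypothesis; the result is not statistically significant at the 0.01 level.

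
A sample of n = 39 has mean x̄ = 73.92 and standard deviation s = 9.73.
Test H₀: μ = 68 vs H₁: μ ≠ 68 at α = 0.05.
One-sample t-test:
H₀: μ = 68
H₁: μ ≠ 68
df = n - 1 = 38
t = (x̄ - μ₀) / (s/√n) = (73.92 - 68) / (9.73/√39) = 3.800
p-value = 0.0005

Since p-value < α = 0.05, we reject H₀.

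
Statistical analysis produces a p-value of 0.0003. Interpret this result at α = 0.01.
Since p = 0.0003 < α = 0.01, reject H₀.
There is sufficient evidence to reject the null hypothesis; the result is statistically significant at the 0.01 level.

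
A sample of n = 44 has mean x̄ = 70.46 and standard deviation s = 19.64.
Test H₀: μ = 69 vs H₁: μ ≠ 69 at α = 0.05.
One-sample t-test:
H₀: μ = 69
H₁: μ ≠ 69
df = n - 1 = 43
t = (x̄ - μ₀) / (s/√n) = (70.46 - 69) / (19.64/√44) = 0.493
p-value = 0.6244

Since p-value > α = 0.05, we fail to reject H₀.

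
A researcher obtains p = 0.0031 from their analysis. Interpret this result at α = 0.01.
Since p = 0.0031 < α = 0.01, reject H₀.
There is sufficient evidence to reject the null hypothesis; the result is statistically significant at the 0.01 level.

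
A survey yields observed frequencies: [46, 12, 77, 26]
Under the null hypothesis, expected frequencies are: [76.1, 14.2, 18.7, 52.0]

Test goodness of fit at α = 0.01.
Chi-square goodness of fit test:
H₀: observed counts match expected distribution
H₁: observed counts differ from expected distribution
df = k - 1 = 3
χ² = Σ(O - E)²/E
   = (46 - 76.1)²/76.1 + (12 - 14.2)²/14.2 + (77 - 18.7)²/18.7 + (26 - 52.0)²/52.0
   = 11.906 + 0.341 + 181.759 + 13.000
   = 207.01
p-value < 0.0001

Since p-value < α = 0.01, we reject H₀.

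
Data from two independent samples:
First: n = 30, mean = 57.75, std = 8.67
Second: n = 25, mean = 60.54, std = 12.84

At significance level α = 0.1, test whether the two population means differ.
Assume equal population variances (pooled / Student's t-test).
Student's two-sample t-test (equal variances):
H₀: μ₁ = μ₂
H₁: μ₁ ≠ μ₂
df = n₁ + n₂ - 2 = 53
Pooled variance s_p² = [(n₁-1)s₁² + (n₂-1)s₂²] / (n₁ + n₂ - 2) = [(29)(8.67²) + (24)(12.84²)] / 53 = 115.7863
SE = √(s_p²(1/n₁ + 1/n₂)) = √(115.7863 × (1/30 + 1/25)) = 2.9139
t = (x̄₁ - x̄₂) / SE = (57.75 - 60.54) / 2.9139 = -2.79 / 2.9139 = -0.957
p-value = 0.3427

Since p-value > α = 0.1, we fail to reject H₀.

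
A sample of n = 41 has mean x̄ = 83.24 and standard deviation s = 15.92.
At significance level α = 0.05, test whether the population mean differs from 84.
One-sample t-test:
H₀: μ = 84
H₁: μ ≠ 84
df = n - 1 = 40
t = (x̄ - μ₀) / (s/√n) = (83.24 - 84) / (15.92/√41) = -0.306
p-value = 0.7614

Since p-value > α = 0.05, we fail to reject H₀.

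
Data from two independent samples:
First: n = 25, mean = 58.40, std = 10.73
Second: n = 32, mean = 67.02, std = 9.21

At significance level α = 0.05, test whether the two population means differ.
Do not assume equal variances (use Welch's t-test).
Welch's two-sample t-test:
H₀: μ₁ = μ₂
H₁: μ₁ ≠ μ₂
s₁²/n₁ = 10.73²/25 = 4.6053,  s₂²/n₂ = 9.21²/32 = 2.6508
SE = √(s₁²/n₁ + s₂²/n₂) = √(4.6053 + 2.6508) = 2.6937
df (Welch-Satterthwaite) = (s₁²/n₁ + s₂²/n₂)² / [(s₁²/n₁)²/(n₁-1) + (s₂²/n₂)²/(n₂-1)] ≈ 47.42
t = (x̄₁ - x̄₂) / SE = (58.40 - 67.02) / 2.6937 = -8.62 / 2.6937 = -3.200
p-value = 0.0025

Since p-value < α = 0.05, we reject H₀.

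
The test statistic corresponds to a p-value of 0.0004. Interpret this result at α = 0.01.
Since p = 0.0004 < α = 0.01, reject H₀.
There is sufficient evidence to reject the null hypothesis; the result is statistically significant at the 0.01 level.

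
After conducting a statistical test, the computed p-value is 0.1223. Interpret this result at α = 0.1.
Since p = 0.1223 > α = 0.1, fail to reject H₀.
There is insufficient evidence to reject the null hypothesis; the result is not statistically significant at the 0.1 level.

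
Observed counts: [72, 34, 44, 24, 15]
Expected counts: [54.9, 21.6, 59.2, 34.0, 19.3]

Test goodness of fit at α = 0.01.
Chi-square goodness of fit test:
H₀: observed counts match expected distribution
H₁: observed counts differ from expected distribution
df = k - 1 = 4
χ² = Σ(O - E)²/E
   = (72 - 54.9)²/54.9 + (34 - 21.6)²/21.6 + (44 - 59.2)²/59.2 + (24 - 34.0)²/34.0 + (15 - 19.3)²/19.3
   = 5.326 + 7.119 + 3.903 + 2.941 + 0.958
   = 20.25
p-value = 0.0004

Since p-value < α = 0.01, we reject H₀.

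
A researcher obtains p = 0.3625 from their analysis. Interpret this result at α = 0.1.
Since p = 0.3625 > α = 0.1, fail to reject H₀.
There is insufficient evidence to reject the null hypothesis; the result is not statistically significant at the 0.1 level.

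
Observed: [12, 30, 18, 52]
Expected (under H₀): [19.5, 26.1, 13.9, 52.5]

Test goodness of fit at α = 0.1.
Chi-square goodness of fit test:
H₀: observed counts match expected distribution
H₁: observed counts differ from expected distribution
df = k - 1 = 3
χ² = Σ(O - E)²/E
   = (12 - 19.5)²/19.5 + (30 - 26.1)²/26.1 + (18 - 13.9)²/13.9 + (52 - 52.5)²/52.5
   = 2.885 + 0.583 + 1.209 + 0.005
   = 4.68
p-value = 0.1967

Since p-value > α = 0.1, we fail to reject H₀.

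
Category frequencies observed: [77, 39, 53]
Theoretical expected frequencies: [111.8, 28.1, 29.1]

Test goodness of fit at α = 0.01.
Chi-square goodness of fit test:
H₀: observed counts match expected distribution
H₁: observed counts differ from expected distribution
df = k - 1 = 2
χ² = Σ(O - E)²/E
   = (77 - 111.8)²/111.8 + (39 - 28.1)²/28.1 + (53 - 29.1)²/29.1
   = 10.832 + 4.228 + 19.629
   = 34.69
p-value < 0.0001

Since p-value < α = 0.01, we reject H₀.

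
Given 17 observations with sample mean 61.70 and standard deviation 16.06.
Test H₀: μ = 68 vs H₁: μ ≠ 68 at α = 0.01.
One-sample t-test:
H₀: μ = 68
H₁: μ ≠ 68
df = n - 1 = 16
t = (x̄ - μ₀) / (s/√n) = (61.70 - 68) / (16.06/√17) = -1.617
p-value = 0.1253

Since p-value > α = 0.01, we fail to reject H₀.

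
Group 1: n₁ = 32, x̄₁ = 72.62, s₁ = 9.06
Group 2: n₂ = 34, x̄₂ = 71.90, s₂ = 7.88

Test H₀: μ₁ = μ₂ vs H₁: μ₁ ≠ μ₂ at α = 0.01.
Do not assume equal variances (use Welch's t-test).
Welch's two-sample t-test:
H₀: μ₁ = μ₂
H₁: μ₁ ≠ μ₂
s₁²/n₁ = 9.06²/32 = 2.5651,  s₂²/n₂ = 7.88²/34 = 1.8263
SE = √(s₁²/n₁ + s₂²/n₂) = √(2.5651 + 1.8263) = 2.0956
df (Welch-Satterthwaite) = (s₁²/n₁ + s₂²/n₂)² / [(s₁²/n₁)²/(n₁-1) + (s₂²/n₂)²/(n₂-1)] ≈ 61.55
t = (x̄₁ - x̄₂) / SE = (72.62 - 71.90) / 2.0956 = 0.72 / 2.0956 = 0.344
p-value = 0.7323

Since p-value > α = 0.01, we fail to reject H₀.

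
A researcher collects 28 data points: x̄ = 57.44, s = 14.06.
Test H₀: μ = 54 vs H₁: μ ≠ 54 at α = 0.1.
One-sample t-test:
H₀: μ = 54
H₁: μ ≠ 54
df = n - 1 = 27
t = (x̄ - μ₀) / (s/√n) = (57.44 - 54) / (14.06/√28) = 1.295
p-value = 0.2064

Since p-value > α = 0.1, we fail to reject H₀.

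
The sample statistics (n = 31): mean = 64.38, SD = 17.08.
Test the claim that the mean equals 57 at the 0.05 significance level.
One-sample t-test:
H₀: μ = 57
H₁: μ ≠ 57
df = n - 1 = 30
t = (x̄ - μ₀) / (s/√n) = (64.38 - 57) / (17.08/√31) = 2.406
p-value = 0.0225

Since p-value < α = 0.05, we reject H₀.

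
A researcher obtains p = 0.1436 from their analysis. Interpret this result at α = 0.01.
Since p = 0.1436 > α = 0.01, fail to reject H₀.
There is insufficient evidence to reject the null hypothesis; the result is not statistically significant at the 0.01 level.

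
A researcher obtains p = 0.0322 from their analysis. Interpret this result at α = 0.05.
Since p = 0.0322 < α = 0.05, reject H₀.
There is sufficient evidence to reject the null hypothesis; the result is statistically significant at the 0.05 level.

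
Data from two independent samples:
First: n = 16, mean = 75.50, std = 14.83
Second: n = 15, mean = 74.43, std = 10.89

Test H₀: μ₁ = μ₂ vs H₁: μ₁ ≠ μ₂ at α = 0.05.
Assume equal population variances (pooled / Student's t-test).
Student's two-sample t-test (equal variances):
H₀: μ₁ = μ₂
H₁: μ₁ ≠ μ₂
df = n₁ + n₂ - 2 = 29
Pooled variance s_p² = [(n₁-1)s₁² + (n₂-1)s₂²] / (n₁ + n₂ - 2) = [(15)(14.83²) + (14)(10.89²)] / 29 = 171.0077
SE = √(s_p²(1/n₁ + 1/n₂)) = √(171.0077 × (1/16 + 1/15)) = 4.6998
t = (x̄₁ - x̄₂) / SE = (75.50 - 74.43) / 4.6998 = 1.07 / 4.6998 = 0.228
p-value = 0.8215

Since p-value > α = 0.05, we fail to reject H₀.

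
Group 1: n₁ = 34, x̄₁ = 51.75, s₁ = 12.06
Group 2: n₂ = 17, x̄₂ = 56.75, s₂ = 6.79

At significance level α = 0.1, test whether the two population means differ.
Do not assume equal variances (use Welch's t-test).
Welch's two-sample t-test:
H₀: μ₁ = μ₂
H₁: μ₁ ≠ μ₂
s₁²/n₁ = 12.06²/34 = 4.2778,  s₂²/n₂ = 6.79²/17 = 2.7120
SE = √(s₁²/n₁ + s₂²/n₂) = √(4.2778 + 2.7120) = 2.6438
df (Welch-Satterthwaite) = (s₁²/n₁ + s₂²/n₂)² / [(s₁²/n₁)²/(n₁-1) + (s₂²/n₂)²/(n₂-1)] ≈ 48.17
t = (x̄₁ - x̄₂) / SE = (51.75 - 56.75) / 2.6438 = -5.00 / 2.6438 = -1.891
p-value = 0.0646

Since p-value < α = 0.1, we reject H₀.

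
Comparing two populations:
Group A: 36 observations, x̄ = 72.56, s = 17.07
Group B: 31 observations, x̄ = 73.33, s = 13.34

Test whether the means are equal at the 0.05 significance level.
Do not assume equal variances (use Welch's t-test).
Welch's two-sample t-test:
H₀: μ₁ = μ₂
H₁: μ₁ ≠ μ₂
s₁²/n₁ = 17.07²/36 = 8.0940,  s₂²/n₂ = 13.34²/31 = 5.7405
SE = √(s₁²/n₁ + s₂²/n₂) = √(8.0940 + 5.7405) = 3.7195
df (Welch-Satterthwaite) = (s₁²/n₁ + s₂²/n₂)² / [(s₁²/n₁)²/(n₁-1) + (s₂²/n₂)²/(n₂-1)] ≈ 64.44
t = (x̄₁ - x̄₂) / SE = (72.56 - 73.33) / 3.7195 = -0.77 / 3.7195 = -0.207
p-value = 0.8366

Since p-value > α = 0.05, we fail to reject H₀.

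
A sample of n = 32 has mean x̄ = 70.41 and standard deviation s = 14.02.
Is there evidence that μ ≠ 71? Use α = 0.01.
One-sample t-test:
H₀: μ = 71
H₁: μ ≠ 71
df = n - 1 = 31
t = (x̄ - μ₀) / (s/√n) = (70.41 - 71) / (14.02/√32) = -0.238
p-value = 0.8134

Since p-value > α = 0.01, we fail to reject H₀.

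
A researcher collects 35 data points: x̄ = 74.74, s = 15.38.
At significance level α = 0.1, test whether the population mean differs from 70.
One-sample t-test:
H₀: μ = 70
H₁: μ ≠ 70
df = n - 1 = 34
t = (x̄ - μ₀) / (s/√n) = (74.74 - 70) / (15.38/√35) = 1.823
p-value = 0.0771

Since p-value < α = 0.1, we reject H₀.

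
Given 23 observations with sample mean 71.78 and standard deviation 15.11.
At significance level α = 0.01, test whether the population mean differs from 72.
One-sample t-test:
H₀: μ = 72
H₁: μ ≠ 72
df = n - 1 = 22
t = (x̄ - μ₀) / (s/√n) = (71.78 - 72) / (15.11/√23) = -0.070
p-value = 0.9450

Since p-value > α = 0.01, we fail to reject H₀.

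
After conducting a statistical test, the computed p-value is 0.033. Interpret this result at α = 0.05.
Since p = 0.033 < α = 0.05, reject H₀.
There is sufficient evidence to reject the null hypothesis; the result is statistically significant at the 0.05 level.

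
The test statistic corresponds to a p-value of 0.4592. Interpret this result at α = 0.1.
Since p = 0.4592 > α = 0.1, fail to reject H₀.
There is insufficient evidence to reject the null hypothesis; the result is not statistically significant at the 0.1 level.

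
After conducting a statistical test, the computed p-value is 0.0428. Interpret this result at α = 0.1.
Since p = 0.0428 < α = 0.1, reject H₀.
There is sufficient evidence to reject the null hypothesis; the result is statistically significant at the 0.1 level.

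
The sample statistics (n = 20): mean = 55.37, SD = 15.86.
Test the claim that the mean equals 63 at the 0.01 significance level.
One-sample t-test:
H₀: μ = 63
H₁: μ ≠ 63
df = n - 1 = 19
t = (x̄ - μ₀) / (s/√n) = (55.37 - 63) / (15.86/√20) = -2.151
p-value = 0.0445

Since p-value > α = 0.01, we fail to reject H₀.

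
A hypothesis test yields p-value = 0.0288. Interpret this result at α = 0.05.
Since p = 0.0288 < α = 0.05, reject H₀.
There is sufficient evidence to reject the null hypothesis; the result is statistically significant at the 0.05 level.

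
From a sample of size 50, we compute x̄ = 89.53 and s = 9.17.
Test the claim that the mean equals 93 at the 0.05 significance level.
One-sample t-test:
H₀: μ = 93
H₁: μ ≠ 93
df = n - 1 = 49
t = (x̄ - μ₀) / (s/√n) = (89.53 - 93) / (9.17/√50) = -2.676
p-value = 0.0101

Since p-value < α = 0.05, we reject H₀.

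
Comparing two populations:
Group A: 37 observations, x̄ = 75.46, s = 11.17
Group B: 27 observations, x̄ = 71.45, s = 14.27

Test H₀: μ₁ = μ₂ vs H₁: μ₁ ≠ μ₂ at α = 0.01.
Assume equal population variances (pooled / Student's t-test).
Student's two-sample t-test (equal variances):
H₀: μ₁ = μ₂
H₁: μ₁ ≠ μ₂
df = n₁ + n₂ - 2 = 62
Pooled variance s_p² = [(n₁-1)s₁² + (n₂-1)s₂²] / (n₁ + n₂ - 2) = [(36)(11.17²) + (26)(14.27²)] / 62 = 157.8409
SE = √(s_p²(1/n₁ + 1/n₂)) = √(157.8409 × (1/37 + 1/27)) = 3.1799
t = (x̄₁ - x̄₂) / SE = (75.46 - 71.45) / 3.1799 = 4.01 / 3.1799 = 1.261
p-value = 0.2120

Since p-value > α = 0.01, we fail to reject H₀.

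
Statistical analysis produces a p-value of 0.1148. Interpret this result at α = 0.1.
Since p = 0.1148 > α = 0.1, fail to reject H₀.
There is insufficient evidence to reject the null hypothesis; the result is not statistically significant at the 0.1 level.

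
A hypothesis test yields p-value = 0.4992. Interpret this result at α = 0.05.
Since p = 0.4992 > α = 0.05, fail to reject H₀.
There is insufficient evidence to reject the null hypothesis; the result is not statistically significant at the 0.05 level.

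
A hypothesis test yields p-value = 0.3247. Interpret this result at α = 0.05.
Since p = 0.3247 > α = 0.05, fail to reject H₀.
There is insufficient evidence to reject the null hypothesis; the result is not statistically significant at the 0.05 level.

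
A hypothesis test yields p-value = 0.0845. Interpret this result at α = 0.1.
Since p = 0.0845 < α = 0.1, reject H₀.
There is sufficient evidence to reject the null hypothesis; the result is statistically significant at the 0.1 level.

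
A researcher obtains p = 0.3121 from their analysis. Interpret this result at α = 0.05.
Since p = 0.3121 > α = 0.05, fail to reject H₀.
There is insufficient evidence to reject the null hypothesis; the result is not statistically significant at the 0.05 level.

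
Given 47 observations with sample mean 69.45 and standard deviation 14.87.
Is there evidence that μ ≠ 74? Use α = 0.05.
One-sample t-test:
H₀: μ = 74
H₁: μ ≠ 74
df = n - 1 = 46
t = (x̄ - μ₀) / (s/√n) = (69.45 - 74) / (14.87/√47) = -2.098
p-value = 0.0415

Since p-value < α = 0.05, we reject H₀.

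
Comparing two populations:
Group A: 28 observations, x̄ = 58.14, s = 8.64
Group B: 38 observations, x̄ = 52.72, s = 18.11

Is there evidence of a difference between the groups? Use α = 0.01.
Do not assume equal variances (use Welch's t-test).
Welch's two-sample t-test:
H₀: μ₁ = μ₂
H₁: μ₁ ≠ μ₂
s₁²/n₁ = 8.64²/28 = 2.6661,  s₂²/n₂ = 18.11²/38 = 8.6308
SE = √(s₁²/n₁ + s₂²/n₂) = √(2.6661 + 8.6308) = 3.3611
df (Welch-Satterthwaite) = (s₁²/n₁ + s₂²/n₂)² / [(s₁²/n₁)²/(n₁-1) + (s₂²/n₂)²/(n₂-1)] ≈ 56.06
t = (x̄₁ - x̄₂) / SE = (58.14 - 52.72) / 3.3611 = 5.42 / 3.3611 = 1.613
p-value = 0.1125

Since p-value > α = 0.01, we fail to reject H₀.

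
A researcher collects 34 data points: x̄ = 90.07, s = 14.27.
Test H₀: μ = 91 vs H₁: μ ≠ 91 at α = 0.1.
One-sample t-test:
H₀: μ = 91
H₁: μ ≠ 91
df = n - 1 = 33
t = (x̄ - μ₀) / (s/√n) = (90.07 - 91) / (14.27/√34) = -0.380
p-value = 0.7064

Since p-value > α = 0.1, we fail to reject H₀.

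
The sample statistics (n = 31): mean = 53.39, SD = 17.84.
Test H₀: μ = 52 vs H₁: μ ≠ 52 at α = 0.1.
One-sample t-test:
H₀: μ = 52
H₁: μ ≠ 52
df = n - 1 = 30
t = (x̄ - μ₀) / (s/√n) = (53.39 - 52) / (17.84/√31) = 0.434
p-value = 0.6675

Since p-value > α = 0.1, we fail to reject H₀.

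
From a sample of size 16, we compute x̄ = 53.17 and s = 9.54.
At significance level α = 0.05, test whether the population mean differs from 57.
One-sample t-test:
H₀: μ = 57
H₁: μ ≠ 57
df = n - 1 = 15
t = (x̄ - μ₀) / (s/√n) = (53.17 - 57) / (9.54/√16) = -1.606
p-value = 0.1291

Since p-value > α = 0.05, we fail to reject H₀.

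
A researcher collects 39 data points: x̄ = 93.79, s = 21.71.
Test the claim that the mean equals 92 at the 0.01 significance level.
One-sample t-test:
H₀: μ = 92
H₁: μ ≠ 92
df = n - 1 = 38
t = (x̄ - μ₀) / (s/√n) = (93.79 - 92) / (21.71/√39) = 0.515
p-value = 0.6096

Since p-value > α = 0.01, we fail to reject H₀.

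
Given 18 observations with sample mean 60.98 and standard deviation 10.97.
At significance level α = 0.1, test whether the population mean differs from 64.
One-sample t-test:
H₀: μ = 64
H₁: μ ≠ 64
df = n - 1 = 17
t = (x̄ - μ₀) / (s/√n) = (60.98 - 64) / (10.97/√18) = -1.168
p-value = 0.2589

Since p-value > α = 0.1, we fail to reject H₀.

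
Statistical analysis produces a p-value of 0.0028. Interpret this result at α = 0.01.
Since p = 0.0028 < α = 0.01, reject H₀.
There is sufficient evidence to reject the null hypothesis; the result is statistically significant at the 0.01 level.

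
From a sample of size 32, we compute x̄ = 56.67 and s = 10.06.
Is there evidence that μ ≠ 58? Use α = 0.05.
One-sample t-test:
H₀: μ = 58
H₁: μ ≠ 58
df = n - 1 = 31
t = (x̄ - μ₀) / (s/√n) = (56.67 - 58) / (10.06/√32) = -0.748
p-value = 0.4602

Since p-value > α = 0.05, we fail to reject H₀.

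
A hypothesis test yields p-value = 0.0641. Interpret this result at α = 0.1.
Since p = 0.0641 < α = 0.1, reject H₀.
There is sufficient evidence to reject the null hypothesis; the result is statistically significant at the 0.1 level.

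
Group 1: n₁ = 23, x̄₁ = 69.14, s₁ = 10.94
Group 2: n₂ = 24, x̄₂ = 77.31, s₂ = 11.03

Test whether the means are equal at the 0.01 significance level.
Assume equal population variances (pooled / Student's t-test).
Student's two-sample t-test (equal variances):
H₀: μ₁ = μ₂
H₁: μ₁ ≠ μ₂
df = n₁ + n₂ - 2 = 45
Pooled variance s_p² = [(n₁-1)s₁² + (n₂-1)s₂²] / (n₁ + n₂ - 2) = [(22)(10.94²) + (23)(11.03²)] / 45 = 120.6942
SE = √(s_p²(1/n₁ + 1/n₂)) = √(120.6942 × (1/23 + 1/24)) = 3.2057
t = (x̄₁ - x̄₂) / SE = (69.14 - 77.31) / 3.2057 = -8.17 / 3.2057 = -2.549
p-value = 0.0143

Since p-value > α = 0.01, we fail to reject H₀.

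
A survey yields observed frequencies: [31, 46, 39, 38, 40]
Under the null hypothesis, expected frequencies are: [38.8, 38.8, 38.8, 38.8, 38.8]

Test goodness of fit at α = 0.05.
Chi-square goodness of fit test:
H₀: observed counts match expected distribution
H₁: observed counts differ from expected distribution
df = k - 1 = 4
χ² = Σ(O - E)²/E
   = (31 - 38.8)²/38.8 + (46 - 38.8)²/38.8 + (39 - 38.8)²/38.8 + (38 - 38.8)²/38.8 + (40 - 38.8)²/38.8
   = 1.568 + 1.336 + 0.001 + 0.016 + 0.037
   = 2.96
p-value = 0.5647

Since p-value > α = 0.05, we fail to reject H₀.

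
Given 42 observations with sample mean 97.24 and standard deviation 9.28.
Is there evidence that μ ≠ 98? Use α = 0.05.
One-sample t-test:
H₀: μ = 98
H₁: μ ≠ 98
df = n - 1 = 41
t = (x̄ - μ₀) / (s/√n) = (97.24 - 98) / (9.28/√42) = -0.531
p-value = 0.5985

Since p-value > α = 0.05, we fail to reject H₀.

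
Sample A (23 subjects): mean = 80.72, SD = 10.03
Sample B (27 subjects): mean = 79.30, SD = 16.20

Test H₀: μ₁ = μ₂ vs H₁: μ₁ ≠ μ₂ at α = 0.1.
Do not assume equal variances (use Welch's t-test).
Welch's two-sample t-test:
H₀: μ₁ = μ₂
H₁: μ₁ ≠ μ₂
s₁²/n₁ = 10.03²/23 = 4.3740,  s₂²/n₂ = 16.20²/27 = 9.7200
SE = √(s₁²/n₁ + s₂²/n₂) = √(4.3740 + 9.7200) = 3.7542
df (Welch-Satterthwaite) = (s₁²/n₁ + s₂²/n₂)² / [(s₁²/n₁)²/(n₁-1) + (s₂²/n₂)²/(n₂-1)] ≈ 44.11
t = (x̄₁ - x̄₂) / SE = (80.72 - 79.30) / 3.7542 = 1.42 / 3.7542 = 0.378
p-value = 0.7071

Since p-value > α = 0.1, we fail to reject H₀.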